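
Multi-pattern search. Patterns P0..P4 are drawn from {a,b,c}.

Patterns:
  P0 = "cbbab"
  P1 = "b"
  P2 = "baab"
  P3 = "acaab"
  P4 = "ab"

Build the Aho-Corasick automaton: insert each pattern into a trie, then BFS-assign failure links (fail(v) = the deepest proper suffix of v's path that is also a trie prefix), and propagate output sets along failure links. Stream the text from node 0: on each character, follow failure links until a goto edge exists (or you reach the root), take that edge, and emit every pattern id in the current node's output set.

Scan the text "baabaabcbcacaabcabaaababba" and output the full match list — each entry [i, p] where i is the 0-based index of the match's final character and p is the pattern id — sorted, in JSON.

Construct AC machine:
Trie (insert patterns):
  0='ε' goto a→10 b→6 c→1
  1='c' goto b→2
  2='cb' goto b→3
  3='cbb' goto a→4
  4='cbba' goto b→5
  5='cbbab' goto ·  [P0 ends]
  6='b' goto a→7  [P1 ends]
  7='ba' goto a→8
  8='baa' goto b→9
  9='baab' goto ·  [P2 ends]
  10='a' goto b→15 c→11
  11='ac' goto a→12
  12='aca' goto a→13
  13='acaa' goto b→14
  14='acaab' goto ·  [P3 ends]
  15='ab' goto ·  [P4 ends]

BFS fail/out derivation:
  fail(1) 'c': from fail(0)=0 chase 'c': 0 ⇒ 0;  out=∅∪out(0)=∅
  fail(6) 'b': from fail(0)=0 chase 'b': 0 ⇒ 0;  out={1}∪out(0)={1}
  fail(10) 'a': from fail(0)=0 chase 'a': 0 ⇒ 0;  out=∅∪out(0)=∅
  fail(2) 'cb': from fail(1)=0 chase 'b': 0 ⇒ 6;  out=∅∪out(6)={1}
  fail(7) 'ba': from fail(6)=0 chase 'a': 0 ⇒ 10;  out=∅∪out(10)=∅
  fail(11) 'ac': from fail(10)=0 chase 'c': 0 ⇒ 1;  out=∅∪out(1)=∅
  fail(15) 'ab': from fail(10)=0 chase 'b': 0 ⇒ 6;  out={4}∪out(6)={1,4}
  fail(3) 'cbb': from fail(2)=6 chase 'b': 6→0 ⇒ 6;  out=∅∪out(6)={1}
  fail(8) 'baa': from fail(7)=10 chase 'a': 10→0 ⇒ 10;  out=∅∪out(10)=∅
  fail(12) 'aca': from fail(11)=1 chase 'a': 1→0 ⇒ 10;  out=∅∪out(10)=∅
  fail(4) 'cbba': from fail(3)=6 chase 'a': 6 ⇒ 7;  out=∅∪out(7)=∅
  fail(9) 'baab': from fail(8)=10 chase 'b': 10 ⇒ 15;  out={2}∪out(15)={1,2,4}
  fail(13) 'acaa': from fail(12)=10 chase 'a': 10→0 ⇒ 10;  out=∅∪out(10)=∅
  fail(5) 'cbbab': from fail(4)=7 chase 'b': 7→10 ⇒ 15;  out={0}∪out(15)={0,1,4}
  fail(14) 'acaab': from fail(13)=10 chase 'b': 10 ⇒ 15;  out={3}∪out(15)={1,3,4}

Text stream:
i=0 'b': node 0→6  → match P1@[0:0]
i=1 'a': node 6→7
i=2 'a': node 7→8
i=3 'b': node 8→9  → match P1@[3:3],P2@[0:3],P4@[2:3]
i=4 'a': node 9→7 (via fail)
i=5 'a': node 7→8
i=6 'b': node 8→9  → match P1@[6:6],P2@[3:6],P4@[5:6]
i=7 'c': node 9→1 (via fail)
i=8 'b': node 1→2  → match P1@[8:8]
i=9 'c': node 2→1 (via fail)
i=10 'a': node 1→10 (via fail)
i=11 'c': node 10→11
i=12 'a': node 11→12
i=13 'a': node 12→13
i=14 'b': node 13→14  → match P1@[14:14],P3@[10:14],P4@[13:14]
i=15 'c': node 14→1 (via fail)
i=16 'a': node 1→10 (via fail)
i=17 'b': node 10→15  → match P1@[17:17],P4@[16:17]
i=18 'a': node 15→7 (via fail)
i=19 'a': node 7→8
i=20 'a': node 8→10 (via fail)
i=21 'b': node 10→15  → match P1@[21:21],P4@[20:21]
i=22 'a': node 15→7 (via fail)
i=23 'b': node 7→15 (via fail)  → match P1@[23:23],P4@[22:23]
i=24 'b': node 15→6 (via fail)  → match P1@[24:24]
i=25 'a': node 6→7

All matches (sorted): [[0,1],[3,1],[3,2],[3,4],[6,1],[6,2],[6,4],[8,1],[14,1],[14,3],[14,4],[17,1],[17,4],[21,1],[21,4],[23,1],[23,4],[24,1]]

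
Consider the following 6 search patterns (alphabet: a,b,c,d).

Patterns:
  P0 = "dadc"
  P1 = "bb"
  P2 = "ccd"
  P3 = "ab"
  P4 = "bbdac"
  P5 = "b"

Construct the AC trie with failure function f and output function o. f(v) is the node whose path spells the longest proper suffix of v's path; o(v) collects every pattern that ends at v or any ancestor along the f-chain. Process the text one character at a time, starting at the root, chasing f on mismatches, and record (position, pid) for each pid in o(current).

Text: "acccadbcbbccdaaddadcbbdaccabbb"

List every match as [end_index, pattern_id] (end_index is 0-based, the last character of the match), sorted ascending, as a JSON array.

Construct AC machine:
Trie nodes:
  n0 'ε': a→10 b→5 c→7 d→1
  n1 'd': a→2
  n2 'da': d→3
  n3 'dad': c→4
  n4 'dadc': ·  [P0 ends]
  n5 'b': b→6  [P5 ends]
  n6 'bb': d→12  [P1 ends]
  n7 'c': c→8
  n8 'cc': d→9
  n9 'ccd': ·  [P2 ends]
  n10 'a': b→11
  n11 'ab': ·  [P3 ends]
  n12 'bbd': a→13
  n13 'bbda': c→14
  n14 'bbdac': ·  [P4 ends]

Failure links (BFS by depth):
  n1('d'): parent n0 fail=0; on 'd' 0 → fail=0;  out ∅∪∅=∅
  n5('b'): parent n0 fail=0; on 'b' 0 → fail=0;  out {5}∪∅={5}
  n7('c'): parent n0 fail=0; on 'c' 0 → fail=0;  out ∅∪∅=∅
  n10('a'): parent n0 fail=0; on 'a' 0 → fail=0;  out ∅∪∅=∅
  n2('da'): parent n1 fail=0; on 'a' 0 → fail=10;  out ∅∪∅=∅
  n6('bb'): parent n5 fail=0; on 'b' 0 → fail=5;  out {1}∪{5}={1,5}
  n8('cc'): parent n7 fail=0; on 'c' 0 → fail=7;  out ∅∪∅=∅
  n11('ab'): parent n10 fail=0; on 'b' 0 → fail=5;  out {3}∪{5}={3,5}
  n3('dad'): parent n2 fail=10; on 'd' 10→0 → fail=1;  out ∅∪∅=∅
  n9('ccd'): parent n8 fail=7; on 'd' 7→0 → fail=1;  out {2}∪∅={2}
  n12('bbd'): parent n6 fail=5; on 'd' 5→0 → fail=1;  out ∅∪∅=∅
  n4('dadc'): parent n3 fail=1; on 'c' 1→0 → fail=7;  out {0}∪∅={0}
  n13('bbda'): parent n12 fail=1; on 'a' 1 → fail=2;  out ∅∪∅=∅
  n14('bbdac'): parent n13 fail=2; on 'c' 2→10→0 → fail=7;  out {4}∪∅={4}

Run:
[0] read 'a'  n0⇒n10
[1] read 'c'  n10⇒n7 (fail-walked)
[2] read 'c'  n7⇒n8
[3] read 'c'  n8⇒n8 (fail-walked)
[4] read 'a'  n8⇒n10 (fail-walked)
[5] read 'd'  n10⇒n1 (fail-walked)
[6] read 'b'  n1⇒n5 (fail-walked)  ** P5@[6:6]
[7] read 'c'  n5⇒n7 (fail-walked)
[8] read 'b'  n7⇒n5 (fail-walked)  ** P5@[8:8]
[9] read 'b'  n5⇒n6  ** P1@[8:9],P5@[9:9]
[10] read 'c'  n6⇒n7 (fail-walked)
[11] read 'c'  n7⇒n8
[12] read 'd'  n8⇒n9  ** P2@[10:12]
[13] read 'a'  n9⇒n2 (fail-walked)
[14] read 'a'  n2⇒n10 (fail-walked)
[15] read 'd'  n10⇒n1 (fail-walked)
[16] read 'd'  n1⇒n1 (fail-walked)
[17] read 'a'  n1⇒n2
[18] read 'd'  n2⇒n3
[19] read 'c'  n3⇒n4  ** P0@[16:19]
[20] read 'b'  n4⇒n5 (fail-walked)  ** P5@[20:20]
[21] read 'b'  n5⇒n6  ** P1@[20:21],P5@[21:21]
[22] read 'd'  n6⇒n12
[23] read 'a'  n12⇒n13
[24] read 'c'  n13⇒n14  ** P4@[20:24]
[25] read 'c'  n14⇒n8 (fail-walked)
[26] read 'a'  n8⇒n10 (fail-walked)
[27] read 'b'  n10⇒n11  ** P3@[26:27],P5@[27:27]
[28] read 'b'  n11⇒n6 (fail-walked)  ** P1@[27:28],P5@[28:28]
[29] read 'b'  n6⇒n6 (fail-walked)  ** P1@[28:29],P5@[29:29]

Result: [[6,5],[8,5],[9,1],[9,5],[12,2],[19,0],[20,5],[21,1],[21,5],[24,4],[27,3],[27,5],[28,1],[28,5],[29,1],[29,5]]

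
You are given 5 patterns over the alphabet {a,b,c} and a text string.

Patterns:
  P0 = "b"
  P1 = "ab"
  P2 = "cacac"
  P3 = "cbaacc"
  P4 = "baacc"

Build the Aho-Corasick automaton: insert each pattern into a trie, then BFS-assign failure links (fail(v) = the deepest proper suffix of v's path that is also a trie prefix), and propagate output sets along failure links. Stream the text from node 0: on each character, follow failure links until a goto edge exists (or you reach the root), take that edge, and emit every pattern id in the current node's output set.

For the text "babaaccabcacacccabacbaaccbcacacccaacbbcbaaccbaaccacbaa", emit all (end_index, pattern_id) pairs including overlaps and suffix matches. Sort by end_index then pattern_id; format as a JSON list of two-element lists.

Construct AC machine:
Trie (insert patterns):
  n0 'ε': a→2 b→1 c→4
  n1 'b': a→14  ←P0
  n2 'a': b→3
  n3 'ab': ·  ←P1
  n4 'c': a→5 b→9
  n5 'ca': c→6
  n6 'cac': a→7
  n7 'caca': c→8
  n8 'cacac': ·  ←P2
  n9 'cb': a→10
  n10 'cba': a→11
  n11 'cbaa': c→12
  n12 'cbaac': c→13
  n13 'cbaacc': ·  ←P3
  n14 'ba': a→15
  n15 'baa': c→16
  n16 'baac': c→17
  n17 'baacc': ·  ←P4

BFS fail/out derivation:
  n1('b'): parent n0 fail=0; on 'b' 0 → fail=0;  out {0}∪∅={0}
  n2('a'): parent n0 fail=0; on 'a' 0 → fail=0;  out ∅∪∅=∅
  n4('c'): parent n0 fail=0; on 'c' 0 → fail=0;  out ∅∪∅=∅
  n3('ab'): parent n2 fail=0; on 'b' 0 → fail=1;  out {1}∪{0}={0,1}
  n5('ca'): parent n4 fail=0; on 'a' 0 → fail=2;  out ∅∪∅=∅
  n9('cb'): parent n4 fail=0; on 'b' 0 → fail=1;  out ∅∪{0}={0}
  n14('ba'): parent n1 fail=0; on 'a' 0 → fail=2;  out ∅∪∅=∅
  n6('cac'): parent n5 fail=2; on 'c' 2→0 → fail=4;  out ∅∪∅=∅
  n10('cba'): parent n9 fail=1; on 'a' 1 → fail=14;  out ∅∪∅=∅
  n15('baa'): parent n14 fail=2; on 'a' 2→0 → fail=2;  out ∅∪∅=∅
  n7('caca'): parent n6 fail=4; on 'a' 4 → fail=5;  out ∅∪∅=∅
  n11('cbaa'): parent n10 fail=14; on 'a' 14 → fail=15;  out ∅∪∅=∅
  n16('baac'): parent n15 fail=2; on 'c' 2→0 → fail=4;  out ∅∪∅=∅
  n8('cacac'): parent n7 fail=5; on 'c' 5 → fail=6;  out {2}∪∅={2}
  n12('cbaac'): parent n11 fail=15; on 'c' 15 → fail=16;  out ∅∪∅=∅
  n17('baacc'): parent n16 fail=4; on 'c' 4→0 → fail=4;  out {4}∪∅={4}
  n13('cbaacc'): parent n12 fail=16; on 'c' 16 → fail=17;  out {3}∪{4}={3,4}

Run:
pos 0 'b': at 1  emit P0@[0:0]
pos 1 'a': at 14
pos 2 'b': at 3 (fail-walked)  emit P0@[2:2],P1@[1:2]
pos 3 'a': at 14 (fail-walked)
pos 4 'a': at 15
pos 5 'c': at 16
pos 6 'c': at 17  emit P4@[2:6]
pos 7 'a': at 5 (fail-walked)
pos 8 'b': at 3 (fail-walked)  emit P0@[8:8],P1@[7:8]
pos 9 'c': at 4 (fail-walked)
pos 10 'a': at 5
pos 11 'c': at 6
pos 12 'a': at 7
pos 13 'c': at 8  emit P2@[9:13]
pos 14 'c': at 4 (fail-walked)
pos 15 'c': at 4 (fail-walked)
pos 16 'a': at 5
pos 17 'b': at 3 (fail-walked)  emit P0@[17:17],P1@[16:17]
pos 18 'a': at 14 (fail-walked)
pos 19 'c': at 4 (fail-walked)
pos 20 'b': at 9  emit P0@[20:20]
pos 21 'a': at 10
pos 22 'a': at 11
pos 23 'c': at 12
pos 24 'c': at 13  emit P3@[19:24],P4@[20:24]
pos 25 'b': at 9 (fail-walked)  emit P0@[25:25]
pos 26 'c': at 4 (fail-walked)
pos 27 'a': at 5
pos 28 'c': at 6
pos 29 'a': at 7
pos 30 'c': at 8  emit P2@[26:30]
pos 31 'c': at 4 (fail-walked)
pos 32 'c': at 4 (fail-walked)
pos 33 'a': at 5
pos 34 'a': at 2 (fail-walked)
pos 35 'c': at 4 (fail-walked)
pos 36 'b': at 9  emit P0@[36:36]
pos 37 'b': at 1 (fail-walked)  emit P0@[37:37]
pos 38 'c': at 4 (fail-walked)
pos 39 'b': at 9  emit P0@[39:39]
pos 40 'a': at 10
pos 41 'a': at 11
pos 42 'c': at 12
pos 43 'c': at 13  emit P3@[38:43],P4@[39:43]
pos 44 'b': at 9 (fail-walked)  emit P0@[44:44]
pos 45 'a': at 10
pos 46 'a': at 11
pos 47 'c': at 12
pos 48 'c': at 13  emit P3@[43:48],P4@[44:48]
pos 49 'a': at 5 (fail-walked)
pos 50 'c': at 6
pos 51 'b': at 9 (fail-walked)  emit P0@[51:51]
pos 52 'a': at 10
pos 53 'a': at 11

All matches (sorted): [[0,0],[2,0],[2,1],[6,4],[8,0],[8,1],[13,2],[17,0],[17,1],[20,0],[24,3],[24,4],[25,0],[30,2],[36,0],[37,0],[39,0],[43,3],[43,4],[44,0],[48,3],[48,4],[51,0]]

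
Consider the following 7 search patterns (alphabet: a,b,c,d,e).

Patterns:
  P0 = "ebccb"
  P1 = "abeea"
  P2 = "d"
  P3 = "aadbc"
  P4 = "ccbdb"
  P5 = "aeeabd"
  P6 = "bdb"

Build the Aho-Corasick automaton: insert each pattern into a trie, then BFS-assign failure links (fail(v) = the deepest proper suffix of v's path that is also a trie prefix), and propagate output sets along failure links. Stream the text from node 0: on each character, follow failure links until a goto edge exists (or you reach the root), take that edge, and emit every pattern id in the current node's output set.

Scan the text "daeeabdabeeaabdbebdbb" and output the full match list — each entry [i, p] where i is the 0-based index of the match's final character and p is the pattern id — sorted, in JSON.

Construct AC machine:
Trie nodes:
  0='ε' goto a→6 b→26 c→16 d→11 e→1
  1='e' goto b→2
  2='eb' goto c→3
  3='ebc' goto c→4
  4='ebcc' goto b→5
  5='ebccb' goto ·  ←P0
  6='a' goto a→12 b→7 e→21
  7='ab' goto e→8
  8='abe' goto e→9
  9='abee' goto a→10
  10='abeea' goto ·  ←P1
  11='d' goto ·  ←P2
  12='aa' goto d→13
  13='aad' goto b→14
  14='aadb' goto c→15
  15='aadbc' goto ·  ←P3
  16='c' goto c→17
  17='cc' goto b→18
  18='ccb' goto d→19
  19='ccbd' goto b→20
  20='ccbdb' goto ·  ←P4
  21='ae' goto e→22
  22='aee' goto a→23
  23='aeea' goto b→24
  24='aeeab' goto d→25
  25='aeeabd' goto ·  ←P5
  26='b' goto d→27
  27='bd' goto b→28
  28='bdb' goto ·  ←P6

Failure links (BFS by depth):
  n1('e'): parent n0 fail=0; on 'e' 0 → fail=0;  out ∅∪∅=∅
  n6('a'): parent n0 fail=0; on 'a' 0 → fail=0;  out ∅∪∅=∅
  n11('d'): parent n0 fail=0; on 'd' 0 → fail=0;  out {2}∪∅={2}
  n16('c'): parent n0 fail=0; on 'c' 0 → fail=0;  out ∅∪∅=∅
  n26('b'): parent n0 fail=0; on 'b' 0 → fail=0;  out ∅∪∅=∅
  n2('eb'): parent n1 fail=0; on 'b' 0 → fail=26;  out ∅∪∅=∅
  n7('ab'): parent n6 fail=0; on 'b' 0 → fail=26;  out ∅∪∅=∅
  n12('aa'): parent n6 fail=0; on 'a' 0 → fail=6;  out ∅∪∅=∅
  n17('cc'): parent n16 fail=0; on 'c' 0 → fail=16;  out ∅∪∅=∅
  n21('ae'): parent n6 fail=0; on 'e' 0 → fail=1;  out ∅∪∅=∅
  n27('bd'): parent n26 fail=0; on 'd' 0 → fail=11;  out ∅∪{2}={2}
  n3('ebc'): parent n2 fail=26; on 'c' 26→0 → fail=16;  out ∅∪∅=∅
  n8('abe'): parent n7 fail=26; on 'e' 26→0 → fail=1;  out ∅∪∅=∅
  n13('aad'): parent n12 fail=6; on 'd' 6→0 → fail=11;  out ∅∪{2}={2}
  n18('ccb'): parent n17 fail=16; on 'b' 16→0 → fail=26;  out ∅∪∅=∅
  n22('aee'): parent n21 fail=1; on 'e' 1→0 → fail=1;  out ∅∪∅=∅
  n28('bdb'): parent n27 fail=11; on 'b' 11→0 → fail=26;  out {6}∪∅={6}
  n4('ebcc'): parent n3 fail=16; on 'c' 16 → fail=17;  out ∅∪∅=∅
  n9('abee'): parent n8 fail=1; on 'e' 1→0 → fail=1;  out ∅∪∅=∅
  n14('aadb'): parent n13 fail=11; on 'b' 11→0 → fail=26;  out ∅∪∅=∅
  n19('ccbd'): parent n18 fail=26; on 'd' 26 → fail=27;  out ∅∪{2}={2}
  n23('aeea'): parent n22 fail=1; on 'a' 1→0 → fail=6;  out ∅∪∅=∅
  n5('ebccb'): parent n4 fail=17; on 'b' 17 → fail=18;  out {0}∪∅={0}
  n10('abeea'): parent n9 fail=1; on 'a' 1→0 → fail=6;  out {1}∪∅={1}
  n15('aadbc'): parent n14 fail=26; on 'c' 26→0 → fail=16;  out {3}∪∅={3}
  n20('ccbdb'): parent n19 fail=27; on 'b' 27 → fail=28;  out {4}∪{6}={4,6}
  n24('aeeab'): parent n23 fail=6; on 'b' 6 → fail=7;  out ∅∪∅=∅
  n25('aeeabd'): parent n24 fail=7; on 'd' 7→26 → fail=27;  out {5}∪{2}={2,5}

Text stream:
i=0 'd': node 0→11  emit P2@[0:0]
i=1 'a': node 11→6 (via fail)
i=2 'e': node 6→21
i=3 'e': node 21→22
i=4 'a': node 22→23
i=5 'b': node 23→24
i=6 'd': node 24→25  emit P2@[6:6],P5@[1:6]
i=7 'a': node 25→6 (via fail)
i=8 'b': node 6→7
i=9 'e': node 7→8
i=10 'e': node 8→9
i=11 'a': node 9→10  emit P1@[7:11]
i=12 'a': node 10→12 (via fail)
i=13 'b': node 12→7 (via fail)
i=14 'd': node 7→27 (via fail)  emit P2@[14:14]
i=15 'b': node 27→28  emit P6@[13:15]
i=16 'e': node 28→1 (via fail)
i=17 'b': node 1→2
i=18 'd': node 2→27 (via fail)  emit P2@[18:18]
i=19 'b': node 27→28  emit P6@[17:19]
i=20 'b': node 28→26 (via fail)

Result: [[0,2],[6,2],[6,5],[11,1],[14,2],[15,6],[18,2],[19,6]]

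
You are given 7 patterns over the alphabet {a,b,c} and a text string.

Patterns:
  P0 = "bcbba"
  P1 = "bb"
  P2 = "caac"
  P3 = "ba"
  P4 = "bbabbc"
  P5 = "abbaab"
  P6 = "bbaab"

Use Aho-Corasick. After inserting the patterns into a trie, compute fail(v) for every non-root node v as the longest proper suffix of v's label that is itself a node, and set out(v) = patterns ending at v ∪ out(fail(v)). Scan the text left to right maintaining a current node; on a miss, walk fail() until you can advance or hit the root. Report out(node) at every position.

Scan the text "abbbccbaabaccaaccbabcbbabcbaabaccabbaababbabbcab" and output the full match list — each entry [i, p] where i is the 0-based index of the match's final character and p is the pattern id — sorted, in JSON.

Build:
Trie nodes:
  0='ε' goto a→16 b→1 c→7
  1='b' goto a→11 b→6 c→2
  2='bc' goto b→3
  3='bcb' goto b→4
  4='bcbb' goto a→5
  5='bcbba' goto ·  [P0 ends]
  6='bb' goto a→12  [P1 ends]
  7='c' goto a→8
  8='ca' goto a→9
  9='caa' goto c→10
  10='caac' goto ·  [P2 ends]
  11='ba' goto ·  [P3 ends]
  12='bba' goto a→22 b→13
  13='bbab' goto b→14
  14='bbabb' goto c→15
  15='bbabbc' goto ·  [P4 ends]
  16='a' goto b→17
  17='ab' goto b→18
  18='abb' goto a→19
  19='abba' goto a→20
  20='abbaa' goto b→21
  21='abbaab' goto ·  [P5 ends]
  22='bbaa' goto b→23
  23='bbaab' goto ·  [P6 ends]

BFS fail/out derivation:
  n1('b'): parent n0 fail=0; on 'b' 0 → fail=0;  out ∅∪∅=∅
  n7('c'): parent n0 fail=0; on 'c' 0 → fail=0;  out ∅∪∅=∅
  n16('a'): parent n0 fail=0; on 'a' 0 → fail=0;  out ∅∪∅=∅
  n2('bc'): parent n1 fail=0; on 'c' 0 → fail=7;  out ∅∪∅=∅
  n6('bb'): parent n1 fail=0; on 'b' 0 → fail=1;  out {1}∪∅={1}
  n8('ca'): parent n7 fail=0; on 'a' 0 → fail=16;  out ∅∪∅=∅
  n11('ba'): parent n1 fail=0; on 'a' 0 → fail=16;  out {3}∪∅={3}
  n17('ab'): parent n16 fail=0; on 'b' 0 → fail=1;  out ∅∪∅=∅
  n3('bcb'): parent n2 fail=7; on 'b' 7→0 → fail=1;  out ∅∪∅=∅
  n9('caa'): parent n8 fail=16; on 'a' 16→0 → fail=16;  out ∅∪∅=∅
  n12('bba'): parent n6 fail=1; on 'a' 1 → fail=11;  out ∅∪{3}={3}
  n18('abb'): parent n17 fail=1; on 'b' 1 → fail=6;  out ∅∪{1}={1}
  n4('bcbb'): parent n3 fail=1; on 'b' 1 → fail=6;  out ∅∪{1}={1}
  n10('caac'): parent n9 fail=16; on 'c' 16→0 → fail=7;  out {2}∪∅={2}
  n13('bbab'): parent n12 fail=11; on 'b' 11→16 → fail=17;  out ∅∪∅=∅
  n19('abba'): parent n18 fail=6; on 'a' 6 → fail=12;  out ∅∪{3}={3}
  n22('bbaa'): parent n12 fail=11; on 'a' 11→16→0 → fail=16;  out ∅∪∅=∅
  n5('bcbba'): parent n4 fail=6; on 'a' 6 → fail=12;  out {0}∪{3}={0,3}
  n14('bbabb'): parent n13 fail=17; on 'b' 17 → fail=18;  out ∅∪{1}={1}
  n20('abbaa'): parent n19 fail=12; on 'a' 12 → fail=22;  out ∅∪∅=∅
  n23('bbaab'): parent n22 fail=16; on 'b' 16 → fail=17;  out {6}∪∅={6}
  n15('bbabbc'): parent n14 fail=18; on 'c' 18→6→1 → fail=2;  out {4}∪∅={4}
  n21('abbaab'): parent n20 fail=22; on 'b' 22 → fail=23;  out {5}∪{6}={5,6}

Scan:
i=0 'a': node 0→16
i=1 'b': node 16→17
i=2 'b': node 17→18  → match P1@[1:2]
i=3 'b': node 18→6 (fail-walked)  → match P1@[2:3]
i=4 'c': node 6→2 (fail-walked)
i=5 'c': node 2→7 (fail-walked)
i=6 'b': node 7→1 (fail-walked)
i=7 'a': node 1→11  → match P3@[6:7]
i=8 'a': node 11→16 (fail-walked)
i=9 'b': node 16→17
i=10 'a': node 17→11 (fail-walked)  → match P3@[9:10]
i=11 'c': node 11→7 (fail-walked)
i=12 'c': node 7→7 (fail-walked)
i=13 'a': node 7→8
i=14 'a': node 8→9
i=15 'c': node 9→10  → match P2@[12:15]
i=16 'c': node 10→7 (fail-walked)
i=17 'b': node 7→1 (fail-walked)
i=18 'a': node 1→11  → match P3@[17:18]
i=19 'b': node 11→17 (fail-walked)
i=20 'c': node 17→2 (fail-walked)
i=21 'b': node 2→3
i=22 'b': node 3→4  → match P1@[21:22]
i=23 'a': node 4→5  → match P0@[19:23],P3@[22:23]
i=24 'b': node 5→13 (fail-walked)
i=25 'c': node 13→2 (fail-walked)
i=26 'b': node 2→3
i=27 'a': node 3→11 (fail-walked)  → match P3@[26:27]
i=28 'a': node 11→16 (fail-walked)
i=29 'b': node 16→17
i=30 'a': node 17→11 (fail-walked)  → match P3@[29:30]
i=31 'c': node 11→7 (fail-walked)
i=32 'c': node 7→7 (fail-walked)
i=33 'a': node 7→8
i=34 'b': node 8→17 (fail-walked)
i=35 'b': node 17→18  → match P1@[34:35]
i=36 'a': node 18→19  → match P3@[35:36]
i=37 'a': node 19→20
i=38 'b': node 20→21  → match P5@[33:38],P6@[34:38]
i=39 'a': node 21→11 (fail-walked)  → match P3@[38:39]
i=40 'b': node 11→17 (fail-walked)
i=41 'b': node 17→18  → match P1@[40:41]
i=42 'a': node 18→19  → match P3@[41:42]
i=43 'b': node 19→13 (fail-walked)
i=44 'b': node 13→14  → match P1@[43:44]
i=45 'c': node 14→15  → match P4@[40:45]
i=46 'a': node 15→8 (fail-walked)
i=47 'b': node 8→17 (fail-walked)

All matches (sorted): [[2,1],[3,1],[7,3],[10,3],[15,2],[18,3],[22,1],[23,0],[23,3],[27,3],[30,3],[35,1],[36,3],[38,5],[38,6],[39,3],[41,1],[42,3],[44,1],[45,4]]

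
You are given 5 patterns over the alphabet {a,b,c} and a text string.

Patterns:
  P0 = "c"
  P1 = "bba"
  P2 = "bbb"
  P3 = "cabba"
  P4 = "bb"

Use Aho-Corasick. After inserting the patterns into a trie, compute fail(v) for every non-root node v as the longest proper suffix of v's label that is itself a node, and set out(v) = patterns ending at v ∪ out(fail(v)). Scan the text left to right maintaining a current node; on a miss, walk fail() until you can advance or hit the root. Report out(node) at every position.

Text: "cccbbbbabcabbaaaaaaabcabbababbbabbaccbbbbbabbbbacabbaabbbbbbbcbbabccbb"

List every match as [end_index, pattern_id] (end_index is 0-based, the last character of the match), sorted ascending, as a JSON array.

Build automaton:
Trie nodes:
  0='ε' goto b→2 c→1
  1='c' goto a→6  [P0 ends]
  2='b' goto b→3
  3='bb' goto a→4 b→5  [P4 ends]
  4='bba' goto ·  [P1 ends]
  5='bbb' goto ·  [P2 ends]
  6='ca' goto b→7
  7='cab' goto b→8
  8='cabb' goto a→9
  9='cabba' goto ·  [P3 ends]

Failure links (BFS by depth):
  fail(1) 'c': from fail(0)=0 chase 'c': 0 ⇒ 0;  out={0}∪out(0)={0}
  fail(2) 'b': from fail(0)=0 chase 'b': 0 ⇒ 0;  out=∅∪out(0)=∅
  fail(3) 'bb': from fail(2)=0 chase 'b': 0 ⇒ 2;  out={4}∪out(2)={4}
  fail(6) 'ca': from fail(1)=0 chase 'a': 0 ⇒ 0;  out=∅∪out(0)=∅
  fail(4) 'bba': from fail(3)=2 chase 'a': 2→0 ⇒ 0;  out={1}∪out(0)={1}
  fail(5) 'bbb': from fail(3)=2 chase 'b': 2 ⇒ 3;  out={2}∪out(3)={2,4}
  fail(7) 'cab': from fail(6)=0 chase 'b': 0 ⇒ 2;  out=∅∪out(2)=∅
  fail(8) 'cabb': from fail(7)=2 chase 'b': 2 ⇒ 3;  out=∅∪out(3)={4}
  fail(9) 'cabba': from fail(8)=3 chase 'a': 3 ⇒ 4;  out={3}∪out(4)={1,3}

Text stream:
[0] read 'c'  n0⇒n1  ** P0@[0:0]
[1] read 'c'  n1⇒n1 (fail-walked)  ** P0@[1:1]
[2] read 'c'  n1⇒n1 (fail-walked)  ** P0@[2:2]
[3] read 'b'  n1⇒n2 (fail-walked)
[4] read 'b'  n2⇒n3  ** P4@[3:4]
[5] read 'b'  n3⇒n5  ** P2@[3:5],P4@[4:5]
[6] read 'b'  n5⇒n5 (fail-walked)  ** P2@[4:6],P4@[5:6]
[7] read 'a'  n5⇒n4 (fail-walked)  ** P1@[5:7]
[8] read 'b'  n4⇒n2 (fail-walked)
[9] read 'c'  n2⇒n1 (fail-walked)  ** P0@[9:9]
[10] read 'a'  n1⇒n6
[11] read 'b'  n6⇒n7
[12] read 'b'  n7⇒n8  ** P4@[11:12]
[13] read 'a'  n8⇒n9  ** P1@[11:13],P3@[9:13]
[14] read 'a'  n9⇒n0 (fail-walked)
[15] read 'a'  n0⇒n0
[16] read 'a'  n0⇒n0
[17] read 'a'  n0⇒n0
[18] read 'a'  n0⇒n0
[19] read 'a'  n0⇒n0
[20] read 'b'  n0⇒n2
[21] read 'c'  n2⇒n1 (fail-walked)  ** P0@[21:21]
[22] read 'a'  n1⇒n6
[23] read 'b'  n6⇒n7
[24] read 'b'  n7⇒n8  ** P4@[23:24]
[25] read 'a'  n8⇒n9  ** P1@[23:25],P3@[21:25]
[26] read 'b'  n9⇒n2 (fail-walked)
[27] read 'a'  n2⇒n0 (fail-walked)
[28] read 'b'  n0⇒n2
[29] read 'b'  n2⇒n3  ** P4@[28:29]
[30] read 'b'  n3⇒n5  ** P2@[28:30],P4@[29:30]
[31] read 'a'  n5⇒n4 (fail-walked)  ** P1@[29:31]
[32] read 'b'  n4⇒n2 (fail-walked)
[33] read 'b'  n2⇒n3  ** P4@[32:33]
[34] read 'a'  n3⇒n4  ** P1@[32:34]
[35] read 'c'  n4⇒n1 (fail-walked)  ** P0@[35:35]
[36] read 'c'  n1⇒n1 (fail-walked)  ** P0@[36:36]
[37] read 'b'  n1⇒n2 (fail-walked)
[38] read 'b'  n2⇒n3  ** P4@[37:38]
[39] read 'b'  n3⇒n5  ** P2@[37:39],P4@[38:39]
[40] read 'b'  n5⇒n5 (fail-walked)  ** P2@[38:40],P4@[39:40]
[41] read 'b'  n5⇒n5 (fail-walked)  ** P2@[39:41],P4@[40:41]
[42] read 'a'  n5⇒n4 (fail-walked)  ** P1@[40:42]
[43] read 'b'  n4⇒n2 (fail-walked)
[44] read 'b'  n2⇒n3  ** P4@[43:44]
[45] read 'b'  n3⇒n5  ** P2@[43:45],P4@[44:45]
[46] read 'b'  n5⇒n5 (fail-walked)  ** P2@[44:46],P4@[45:46]
[47] read 'a'  n5⇒n4 (fail-walked)  ** P1@[45:47]
[48] read 'c'  n4⇒n1 (fail-walked)  ** P0@[48:48]
[49] read 'a'  n1⇒n6
[50] read 'b'  n6⇒n7
[51] read 'b'  n7⇒n8  ** P4@[50:51]
[52] read 'a'  n8⇒n9  ** P1@[50:52],P3@[48:52]
[53] read 'a'  n9⇒n0 (fail-walked)
[54] read 'b'  n0⇒n2
[55] read 'b'  n2⇒n3  ** P4@[54:55]
[56] read 'b'  n3⇒n5  ** P2@[54:56],P4@[55:56]
[57] read 'b'  n5⇒n5 (fail-walked)  ** P2@[55:57],P4@[56:57]
[58] read 'b'  n5⇒n5 (fail-walked)  ** P2@[56:58],P4@[57:58]
[59] read 'b'  n5⇒n5 (fail-walked)  ** P2@[57:59],P4@[58:59]
[60] read 'b'  n5⇒n5 (fail-walked)  ** P2@[58:60],P4@[59:60]
[61] read 'c'  n5⇒n1 (fail-walked)  ** P0@[61:61]
[62] read 'b'  n1⇒n2 (fail-walked)
[63] read 'b'  n2⇒n3  ** P4@[62:63]
[64] read 'a'  n3⇒n4  ** P1@[62:64]
[65] read 'b'  n4⇒n2 (fail-walked)
[66] read 'c'  n2⇒n1 (fail-walked)  ** P0@[66:66]
[67] read 'c'  n1⇒n1 (fail-walked)  ** P0@[67:67]
[68] read 'b'  n1⇒n2 (fail-walked)
[69] read 'b'  n2⇒n3  ** P4@[68:69]

Matches: [[0,0],[1,0],[2,0],[4,4],[5,2],[5,4],[6,2],[6,4],[7,1],[9,0],[12,4],[13,1],[13,3],[21,0],[24,4],[25,1],[25,3],[29,4],[30,2],[30,4],[31,1],[33,4],[34,1],[35,0],[36,0],[38,4],[39,2],[39,4],[40,2],[40,4],[41,2],[41,4],[42,1],[44,4],[45,2],[45,4],[46,2],[46,4],[47,1],[48,0],[51,4],[52,1],[52,3],[55,4],[56,2],[56,4],[57,2],[57,4],[58,2],[58,4],[59,2],[59,4],[60,2],[60,4],[61,0],[63,4],[64,1],[66,0],[67,0],[69,4]]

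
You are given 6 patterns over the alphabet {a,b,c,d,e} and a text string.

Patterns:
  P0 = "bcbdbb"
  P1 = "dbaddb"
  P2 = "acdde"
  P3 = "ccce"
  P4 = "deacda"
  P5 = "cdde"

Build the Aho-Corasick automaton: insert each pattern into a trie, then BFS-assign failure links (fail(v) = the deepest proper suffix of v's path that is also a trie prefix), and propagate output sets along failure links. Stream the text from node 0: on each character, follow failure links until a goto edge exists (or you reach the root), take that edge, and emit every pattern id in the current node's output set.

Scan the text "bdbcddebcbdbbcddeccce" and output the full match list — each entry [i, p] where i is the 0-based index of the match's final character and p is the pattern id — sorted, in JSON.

Construct AC machine:
Trie (insert patterns):
  n0 'ε': a→13 b→1 c→18 d→7
  n1 'b': c→2
  n2 'bc': b→3
  n3 'bcb': d→4
  n4 'bcbd': b→5
  n5 'bcbdb': b→6
  n6 'bcbdbb': ·  [P0 ends]
  n7 'd': b→8 e→22
  n8 'db': a→9
  n9 'dba': d→10
  n10 'dbad': d→11
  n11 'dbadd': b→12
  n12 'dbaddb': ·  [P1 ends]
  n13 'a': c→14
  n14 'ac': d→15
  n15 'acd': d→16
  n16 'acdd': e→17
  n17 'acdde': ·  [P2 ends]
  n18 'c': c→19 d→27
  n19 'cc': c→20
  n20 'ccc': e→21
  n21 'ccce': ·  [P3 ends]
  n22 'de': a→23
  n23 'dea': c→24
  n24 'deac': d→25
  n25 'deacd': a→26
  n26 'deacda': ·  [P4 ends]
  n27 'cd': d→28
  n28 'cdd': e→29
  n29 'cdde': ·  [P5 ends]

BFS fail/out derivation:
  n1('b'): parent n0 fail=0; on 'b' 0 → fail=0;  out ∅∪∅=∅
  n7('d'): parent n0 fail=0; on 'd' 0 → fail=0;  out ∅∪∅=∅
  n13('a'): parent n0 fail=0; on 'a' 0 → fail=0;  out ∅∪∅=∅
  n18('c'): parent n0 fail=0; on 'c' 0 → fail=0;  out ∅∪∅=∅
  n2('bc'): parent n1 fail=0; on 'c' 0 → fail=18;  out ∅∪∅=∅
  n8('db'): parent n7 fail=0; on 'b' 0 → fail=1;  out ∅∪∅=∅
  n14('ac'): parent n13 fail=0; on 'c' 0 → fail=18;  out ∅∪∅=∅
  n19('cc'): parent n18 fail=0; on 'c' 0 → fail=18;  out ∅∪∅=∅
  n22('de'): parent n7 fail=0; on 'e' 0 → fail=0;  out ∅∪∅=∅
  n27('cd'): parent n18 fail=0; on 'd' 0 → fail=7;  out ∅∪∅=∅
  n3('bcb'): parent n2 fail=18; on 'b' 18→0 → fail=1;  out ∅∪∅=∅
  n9('dba'): parent n8 fail=1; on 'a' 1→0 → fail=13;  out ∅∪∅=∅
  n15('acd'): parent n14 fail=18; on 'd' 18 → fail=27;  out ∅∪∅=∅
  n20('ccc'): parent n19 fail=18; on 'c' 18 → fail=19;  out ∅∪∅=∅
  n23('dea'): parent n22 fail=0; on 'a' 0 → fail=13;  out ∅∪∅=∅
  n28('cdd'): parent n27 fail=7; on 'd' 7→0 → fail=7;  out ∅∪∅=∅
  n4('bcbd'): parent n3 fail=1; on 'd' 1→0 → fail=7;  out ∅∪∅=∅
  n10('dbad'): parent n9 fail=13; on 'd' 13→0 → fail=7;  out ∅∪∅=∅
  n16('acdd'): parent n15 fail=27; on 'd' 27 → fail=28;  out ∅∪∅=∅
  n21('ccce'): parent n20 fail=19; on 'e' 19→18→0 → fail=0;  out {3}∪∅={3}
  n24('deac'): parent n23 fail=13; on 'c' 13 → fail=14;  out ∅∪∅=∅
  n29('cdde'): parent n28 fail=7; on 'e' 7 → fail=22;  out {5}∪∅={5}
  n5('bcbdb'): parent n4 fail=7; on 'b' 7 → fail=8;  out ∅∪∅=∅
  n11('dbadd'): parent n10 fail=7; on 'd' 7→0 → fail=7;  out ∅∪∅=∅
  n17('acdde'): parent n16 fail=28; on 'e' 28 → fail=29;  out {2}∪{5}={2,5}
  n25('deacd'): parent n24 fail=14; on 'd' 14 → fail=15;  out ∅∪∅=∅
  n6('bcbdbb'): parent n5 fail=8; on 'b' 8→1→0 → fail=1;  out {0}∪∅={0}
  n12('dbaddb'): parent n11 fail=7; on 'b' 7 → fail=8;  out {1}∪∅={1}
  n26('deacda'): parent n25 fail=15; on 'a' 15→27→7→0 → fail=13;  out {4}∪∅={4}

Run:
pos 0 'b': at 1
pos 1 'd': at 7 ·f
pos 2 'b': at 8
pos 3 'c': at 2 ·f
pos 4 'd': at 27 ·f
pos 5 'd': at 28
pos 6 'e': at 29  emit P5@[3:6]
pos 7 'b': at 1 ·f
pos 8 'c': at 2
pos 9 'b': at 3
pos 10 'd': at 4
pos 11 'b': at 5
pos 12 'b': at 6  emit P0@[7:12]
pos 13 'c': at 2 ·f
pos 14 'd': at 27 ·f
pos 15 'd': at 28
pos 16 'e': at 29  emit P5@[13:16]
pos 17 'c': at 18 ·f
pos 18 'c': at 19
pos 19 'c': at 20
pos 20 'e': at 21  emit P3@[17:20]

Matches: [[6,5],[12,0],[16,5],[20,3]]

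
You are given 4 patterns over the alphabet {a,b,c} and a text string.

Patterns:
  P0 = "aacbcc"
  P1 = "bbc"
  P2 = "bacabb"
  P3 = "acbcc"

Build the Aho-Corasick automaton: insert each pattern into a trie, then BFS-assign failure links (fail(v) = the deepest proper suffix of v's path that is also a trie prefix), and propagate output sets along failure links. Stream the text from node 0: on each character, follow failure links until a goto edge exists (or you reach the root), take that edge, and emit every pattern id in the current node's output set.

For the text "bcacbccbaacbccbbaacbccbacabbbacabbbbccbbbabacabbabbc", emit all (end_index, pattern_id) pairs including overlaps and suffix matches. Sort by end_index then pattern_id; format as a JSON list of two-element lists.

Build:
Trie (insert patterns):
  n0 'ε': a→1 b→7
  n1 'a': a→2 c→15
  n2 'aa': c→3
  n3 'aac': b→4
  n4 'aacb': c→5
  n5 'aacbc': c→6
  n6 'aacbcc': ·  [P0 ends]
  n7 'b': a→10 b→8
  n8 'bb': c→9
  n9 'bbc': ·  [P1 ends]
  n10 'ba': c→11
  n11 'bac': a→12
  n12 'baca': b→13
  n13 'bacab': b→14
  n14 'bacabb': ·  [P2 ends]
  n15 'ac': b→16
  n16 'acb': c→17
  n17 'acbc': c→18
  n18 'acbcc': ·  [P3 ends]

BFS fail/out derivation:
  fail(1) 'a': from fail(0)=0 chase 'a': 0 ⇒ 0;  out=∅∪out(0)=∅
  fail(7) 'b': from fail(0)=0 chase 'b': 0 ⇒ 0;  out=∅∪out(0)=∅
  fail(2) 'aa': from fail(1)=0 chase 'a': 0 ⇒ 1;  out=∅∪out(1)=∅
  fail(8) 'bb': from fail(7)=0 chase 'b': 0 ⇒ 7;  out=∅∪out(7)=∅
  fail(10) 'ba': from fail(7)=0 chase 'a': 0 ⇒ 1;  out=∅∪out(1)=∅
  fail(15) 'ac': from fail(1)=0 chase 'c': 0 ⇒ 0;  out=∅∪out(0)=∅
  fail(3) 'aac': from fail(2)=1 chase 'c': 1 ⇒ 15;  out=∅∪out(15)=∅
  fail(9) 'bbc': from fail(8)=7 chase 'c': 7→0 ⇒ 0;  out={1}∪out(0)={1}
  fail(11) 'bac': from fail(10)=1 chase 'c': 1 ⇒ 15;  out=∅∪out(15)=∅
  fail(16) 'acb': from fail(15)=0 chase 'b': 0 ⇒ 7;  out=∅∪out(7)=∅
  fail(4) 'aacb': from fail(3)=15 chase 'b': 15 ⇒ 16;  out=∅∪out(16)=∅
  fail(12) 'baca': from fail(11)=15 chase 'a': 15→0 ⇒ 1;  out=∅∪out(1)=∅
  fail(17) 'acbc': from fail(16)=7 chase 'c': 7→0 ⇒ 0;  out=∅∪out(0)=∅
  fail(5) 'aacbc': from fail(4)=16 chase 'c': 16 ⇒ 17;  out=∅∪out(17)=∅
  fail(13) 'bacab': from fail(12)=1 chase 'b': 1→0 ⇒ 7;  out=∅∪out(7)=∅
  fail(18) 'acbcc': from fail(17)=0 chase 'c': 0 ⇒ 0;  out={3}∪out(0)={3}
  fail(6) 'aacbcc': from fail(5)=17 chase 'c': 17 ⇒ 18;  out={0}∪out(18)={0,3}
  fail(14) 'bacabb': from fail(13)=7 chase 'b': 7 ⇒ 8;  out={2}∪out(8)={2}

Scan:
pos 0 'b': at 7
pos 1 'c': at 0 (fail-walked)
pos 2 'a': at 1
pos 3 'c': at 15
pos 4 'b': at 16
pos 5 'c': at 17
pos 6 'c': at 18  ** P3@[2:6]
pos 7 'b': at 7 (fail-walked)
pos 8 'a': at 10
pos 9 'a': at 2 (fail-walked)
pos 10 'c': at 3
pos 11 'b': at 4
pos 12 'c': at 5
pos 13 'c': at 6  ** P0@[8:13],P3@[9:13]
pos 14 'b': at 7 (fail-walked)
pos 15 'b': at 8
pos 16 'a': at 10 (fail-walked)
pos 17 'a': at 2 (fail-walked)
pos 18 'c': at 3
pos 19 'b': at 4
pos 20 'c': at 5
pos 21 'c': at 6  ** P0@[16:21],P3@[17:21]
pos 22 'b': at 7 (fail-walked)
pos 23 'a': at 10
pos 24 'c': at 11
pos 25 'a': at 12
pos 26 'b': at 13
pos 27 'b': at 14  ** P2@[22:27]
pos 28 'b': at 8 (fail-walked)
pos 29 'a': at 10 (fail-walked)
pos 30 'c': at 11
pos 31 'a': at 12
pos 32 'b': at 13
pos 33 'b': at 14  ** P2@[28:33]
pos 34 'b': at 8 (fail-walked)
pos 35 'b': at 8 (fail-walked)
pos 36 'c': at 9  ** P1@[34:36]
pos 37 'c': at 0 (fail-walked)
pos 38 'b': at 7
pos 39 'b': at 8
pos 40 'b': at 8 (fail-walked)
pos 41 'a': at 10 (fail-walked)
pos 42 'b': at 7 (fail-walked)
pos 43 'a': at 10
pos 44 'c': at 11
pos 45 'a': at 12
pos 46 'b': at 13
pos 47 'b': at 14  ** P2@[42:47]
pos 48 'a': at 10 (fail-walked)
pos 49 'b': at 7 (fail-walked)
pos 50 'b': at 8
pos 51 'c': at 9  ** P1@[49:51]

Result: [[6,3],[13,0],[13,3],[21,0],[21,3],[27,2],[33,2],[36,1],[47,2],[51,1]]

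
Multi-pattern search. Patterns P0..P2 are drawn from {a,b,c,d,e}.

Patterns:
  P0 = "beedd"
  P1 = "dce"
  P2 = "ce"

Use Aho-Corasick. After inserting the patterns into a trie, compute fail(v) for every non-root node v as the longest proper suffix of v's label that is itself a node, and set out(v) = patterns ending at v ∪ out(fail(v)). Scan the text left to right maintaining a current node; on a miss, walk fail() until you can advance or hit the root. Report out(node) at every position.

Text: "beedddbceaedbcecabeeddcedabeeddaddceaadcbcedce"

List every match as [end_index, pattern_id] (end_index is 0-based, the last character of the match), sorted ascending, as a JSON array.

Build automaton:
Trie (insert patterns):
  n0 'ε': b→1 c→9 d→6
  n1 'b': e→2
  n2 'be': e→3
  n3 'bee': d→4
  n4 'beed': d→5
  n5 'beedd': ·  ←P0
  n6 'd': c→7
  n7 'dc': e→8
  n8 'dce': ·  ←P1
  n9 'c': e→10
  n10 'ce': ·  ←P2

Failure links (BFS by depth):
  fail(1) 'b': from fail(0)=0 chase 'b': 0 ⇒ 0;  out=∅∪out(0)=∅
  fail(6) 'd': from fail(0)=0 chase 'd': 0 ⇒ 0;  out=∅∪out(0)=∅
  fail(9) 'c': from fail(0)=0 chase 'c': 0 ⇒ 0;  out=∅∪out(0)=∅
  fail(2) 'be': from fail(1)=0 chase 'e': 0 ⇒ 0;  out=∅∪out(0)=∅
  fail(7) 'dc': from fail(6)=0 chase 'c': 0 ⇒ 9;  out=∅∪out(9)=∅
  fail(10) 'ce': from fail(9)=0 chase 'e': 0 ⇒ 0;  out={2}∪out(0)={2}
  fail(3) 'bee': from fail(2)=0 chase 'e': 0 ⇒ 0;  out=∅∪out(0)=∅
  fail(8) 'dce': from fail(7)=9 chase 'e': 9 ⇒ 10;  out={1}∪out(10)={1,2}
  fail(4) 'beed': from fail(3)=0 chase 'd': 0 ⇒ 6;  out=∅∪out(6)=∅
  fail(5) 'beedd': from fail(4)=6 chase 'd': 6→0 ⇒ 6;  out={0}∪out(6)={0}

Run:
pos 0 'b': at 1
pos 1 'e': at 2
pos 2 'e': at 3
pos 3 'd': at 4
pos 4 'd': at 5  ** P0@[0:4]
pos 5 'd': at 6 (via fail)
pos 6 'b': at 1 (via fail)
pos 7 'c': at 9 (via fail)
pos 8 'e': at 10  ** P2@[7:8]
pos 9 'a': at 0 (via fail)
pos 10 'e': at 0
pos 11 'd': at 6
pos 12 'b': at 1 (via fail)
pos 13 'c': at 9 (via fail)
pos 14 'e': at 10  ** P2@[13:14]
pos 15 'c': at 9 (via fail)
pos 16 'a': at 0 (via fail)
pos 17 'b': at 1
pos 18 'e': at 2
pos 19 'e': at 3
pos 20 'd': at 4
pos 21 'd': at 5  ** P0@[17:21]
pos 22 'c': at 7 (via fail)
pos 23 'e': at 8  ** P1@[21:23],P2@[22:23]
pos 24 'd': at 6 (via fail)
pos 25 'a': at 0 (via fail)
pos 26 'b': at 1
pos 27 'e': at 2
pos 28 'e': at 3
pos 29 'd': at 4
pos 30 'd': at 5  ** P0@[26:30]
pos 31 'a': at 0 (via fail)
pos 32 'd': at 6
pos 33 'd': at 6 (via fail)
pos 34 'c': at 7
pos 35 'e': at 8  ** P1@[33:35],P2@[34:35]
pos 36 'a': at 0 (via fail)
pos 37 'a': at 0
pos 38 'd': at 6
pos 39 'c': at 7
pos 40 'b': at 1 (via fail)
pos 41 'c': at 9 (via fail)
pos 42 'e': at 10  ** P2@[41:42]
pos 43 'd': at 6 (via fail)
pos 44 'c': at 7
pos 45 'e': at 8  ** P1@[43:45],P2@[44:45]

All matches (sorted): [[4,0],[8,2],[14,2],[21,0],[23,1],[23,2],[30,0],[35,1],[35,2],[42,2],[45,1],[45,2]]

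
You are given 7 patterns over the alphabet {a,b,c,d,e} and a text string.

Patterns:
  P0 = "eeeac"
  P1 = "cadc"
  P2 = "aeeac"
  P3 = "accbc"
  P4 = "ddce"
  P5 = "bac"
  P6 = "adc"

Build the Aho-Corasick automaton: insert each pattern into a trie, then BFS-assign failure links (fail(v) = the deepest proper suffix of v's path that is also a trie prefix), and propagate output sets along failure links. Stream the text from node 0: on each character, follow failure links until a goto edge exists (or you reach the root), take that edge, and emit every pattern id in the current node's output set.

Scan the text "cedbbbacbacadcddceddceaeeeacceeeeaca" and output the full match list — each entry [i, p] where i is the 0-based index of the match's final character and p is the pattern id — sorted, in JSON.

Build:
Trie nodes:
  0='ε' goto a→10 b→23 c→6 d→19 e→1
  1='e' goto e→2
  2='ee' goto e→3
  3='eee' goto a→4
  4='eeea' goto c→5
  5='eeeac' goto ·  ←P0
  6='c' goto a→7
  7='ca' goto d→8
  8='cad' goto c→9
  9='cadc' goto ·  ←P1
  10='a' goto c→15 d→26 e→11
  11='ae' goto e→12
  12='aee' goto a→13
  13='aeea' goto c→14
  14='aeeac' goto ·  ←P2
  15='ac' goto c→16
  16='acc' goto b→17
  17='accb' goto c→18
  18='accbc' goto ·  ←P3
  19='d' goto d→20
  20='dd' goto c→21
  21='ddc' goto e→22
  22='ddce' goto ·  ←P4
  23='b' goto a→24
  24='ba' goto c→25
  25='bac' goto ·  ←P5
  26='ad' goto c→27
  27='adc' goto ·  ←P6

Failure links (BFS by depth):
  fail(1) 'e': from fail(0)=0 chase 'e': 0 ⇒ 0;  out=∅∪out(0)=∅
  fail(6) 'c': from fail(0)=0 chase 'c': 0 ⇒ 0;  out=∅∪out(0)=∅
  fail(10) 'a': from fail(0)=0 chase 'a': 0 ⇒ 0;  out=∅∪out(0)=∅
  fail(19) 'd': from fail(0)=0 chase 'd': 0 ⇒ 0;  out=∅∪out(0)=∅
  fail(23) 'b': from fail(0)=0 chase 'b': 0 ⇒ 0;  out=∅∪out(0)=∅
  fail(2) 'ee': from fail(1)=0 chase 'e': 0 ⇒ 1;  out=∅∪out(1)=∅
  fail(7) 'ca': from fail(6)=0 chase 'a': 0 ⇒ 10;  out=∅∪out(10)=∅
  fail(11) 'ae': from fail(10)=0 chase 'e': 0 ⇒ 1;  out=∅∪out(1)=∅
  fail(15) 'ac': from fail(10)=0 chase 'c': 0 ⇒ 6;  out=∅∪out(6)=∅
  fail(20) 'dd': from fail(19)=0 chase 'd': 0 ⇒ 19;  out=∅∪out(19)=∅
  fail(24) 'ba': from fail(23)=0 chase 'a': 0 ⇒ 10;  out=∅∪out(10)=∅
  fail(26) 'ad': from fail(10)=0 chase 'd': 0 ⇒ 19;  out=∅∪out(19)=∅
  fail(3) 'eee': from fail(2)=1 chase 'e': 1 ⇒ 2;  out=∅∪out(2)=∅
  fail(8) 'cad': from fail(7)=10 chase 'd': 10 ⇒ 26;  out=∅∪out(26)=∅
  fail(12) 'aee': from fail(11)=1 chase 'e': 1 ⇒ 2;  out=∅∪out(2)=∅
  fail(16) 'acc': from fail(15)=6 chase 'c': 6→0 ⇒ 6;  out=∅∪out(6)=∅
  fail(21) 'ddc': from fail(20)=19 chase 'c': 19→0 ⇒ 6;  out=∅∪out(6)=∅
  fail(25) 'bac': from fail(24)=10 chase 'c': 10 ⇒ 15;  out={5}∪out(15)={5}
  fail(27) 'adc': from fail(26)=19 chase 'c': 19→0 ⇒ 6;  out={6}∪out(6)={6}
  fail(4) 'eeea': from fail(3)=2 chase 'a': 2→1→0 ⇒ 10;  out=∅∪out(10)=∅
  fail(9) 'cadc': from fail(8)=26 chase 'c': 26 ⇒ 27;  out={1}∪out(27)={1,6}
  fail(13) 'aeea': from fail(12)=2 chase 'a': 2→1→0 ⇒ 10;  out=∅∪out(10)=∅
  fail(17) 'accb': from fail(16)=6 chase 'b': 6→0 ⇒ 23;  out=∅∪out(23)=∅
  fail(22) 'ddce': from fail(21)=6 chase 'e': 6→0 ⇒ 1;  out={4}∪out(1)={4}
  fail(5) 'eeeac': from fail(4)=10 chase 'c': 10 ⇒ 15;  out={0}∪out(15)={0}
  fail(14) 'aeeac': from fail(13)=10 chase 'c': 10 ⇒ 15;  out={2}∪out(15)={2}
  fail(18) 'accbc': from fail(17)=23 chase 'c': 23→0 ⇒ 6;  out={3}∪out(6)={3}

Text stream:
pos 0 'c': at 6
pos 1 'e': at 1 (via fail)
pos 2 'd': at 19 (via fail)
pos 3 'b': at 23 (via fail)
pos 4 'b': at 23 (via fail)
pos 5 'b': at 23 (via fail)
pos 6 'a': at 24
pos 7 'c': at 25  emit P5@[5:7]
pos 8 'b': at 23 (via fail)
pos 9 'a': at 24
pos 10 'c': at 25  emit P5@[8:10]
pos 11 'a': at 7 (via fail)
pos 12 'd': at 8
pos 13 'c': at 9  emit P1@[10:13],P6@[11:13]
pos 14 'd': at 19 (via fail)
pos 15 'd': at 20
pos 16 'c': at 21
pos 17 'e': at 22  emit P4@[14:17]
pos 18 'd': at 19 (via fail)
pos 19 'd': at 20
pos 20 'c': at 21
pos 21 'e': at 22  emit P4@[18:21]
pos 22 'a': at 10 (via fail)
pos 23 'e': at 11
pos 24 'e': at 12
pos 25 'e': at 3 (via fail)
pos 26 'a': at 4
pos 27 'c': at 5  emit P0@[23:27]
pos 28 'c': at 16 (via fail)
pos 29 'e': at 1 (via fail)
pos 30 'e': at 2
pos 31 'e': at 3
pos 32 'e': at 3 (via fail)
pos 33 'a': at 4
pos 34 'c': at 5  emit P0@[30:34]
pos 35 'a': at 7 (via fail)

Matches: [[7,5],[10,5],[13,1],[13,6],[17,4],[21,4],[27,0],[34,0]]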